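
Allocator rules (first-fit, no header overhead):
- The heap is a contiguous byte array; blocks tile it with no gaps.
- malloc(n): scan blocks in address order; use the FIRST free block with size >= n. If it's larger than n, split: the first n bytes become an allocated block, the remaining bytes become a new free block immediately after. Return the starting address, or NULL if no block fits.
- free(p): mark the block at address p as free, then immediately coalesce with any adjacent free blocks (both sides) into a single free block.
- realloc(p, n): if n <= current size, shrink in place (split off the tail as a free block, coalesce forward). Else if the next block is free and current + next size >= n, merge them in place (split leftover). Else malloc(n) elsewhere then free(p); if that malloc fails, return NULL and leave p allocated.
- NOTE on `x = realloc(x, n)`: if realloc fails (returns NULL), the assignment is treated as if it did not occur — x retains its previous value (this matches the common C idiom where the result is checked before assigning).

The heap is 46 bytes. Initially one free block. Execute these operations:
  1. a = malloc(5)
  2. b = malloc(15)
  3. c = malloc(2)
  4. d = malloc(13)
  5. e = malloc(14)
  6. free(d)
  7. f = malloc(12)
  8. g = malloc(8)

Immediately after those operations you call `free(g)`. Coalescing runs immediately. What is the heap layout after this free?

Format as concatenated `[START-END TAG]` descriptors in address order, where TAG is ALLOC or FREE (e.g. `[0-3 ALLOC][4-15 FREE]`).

Answer: [0-4 ALLOC][5-19 ALLOC][20-21 ALLOC][22-33 ALLOC][34-45 FREE]

Derivation:
Op 1: a = malloc(5) -> a = 0; heap: [0-4 ALLOC][5-45 FREE]
Op 2: b = malloc(15) -> b = 5; heap: [0-4 ALLOC][5-19 ALLOC][20-45 FREE]
Op 3: c = malloc(2) -> c = 20; heap: [0-4 ALLOC][5-19 ALLOC][20-21 ALLOC][22-45 FREE]
Op 4: d = malloc(13) -> d = 22; heap: [0-4 ALLOC][5-19 ALLOC][20-21 ALLOC][22-34 ALLOC][35-45 FREE]
Op 5: e = malloc(14) -> e = NULL; heap: [0-4 ALLOC][5-19 ALLOC][20-21 ALLOC][22-34 ALLOC][35-45 FREE]
Op 6: free(d) -> (freed d); heap: [0-4 ALLOC][5-19 ALLOC][20-21 ALLOC][22-45 FREE]
Op 7: f = malloc(12) -> f = 22; heap: [0-4 ALLOC][5-19 ALLOC][20-21 ALLOC][22-33 ALLOC][34-45 FREE]
Op 8: g = malloc(8) -> g = 34; heap: [0-4 ALLOC][5-19 ALLOC][20-21 ALLOC][22-33 ALLOC][34-41 ALLOC][42-45 FREE]
free(g): g = 34 -> block [34-41 ALLOC]; mark free, coalesce with adjacent free neighbors -> [0-4 ALLOC][5-19 ALLOC][20-21 ALLOC][22-33 ALLOC][34-45 FREE]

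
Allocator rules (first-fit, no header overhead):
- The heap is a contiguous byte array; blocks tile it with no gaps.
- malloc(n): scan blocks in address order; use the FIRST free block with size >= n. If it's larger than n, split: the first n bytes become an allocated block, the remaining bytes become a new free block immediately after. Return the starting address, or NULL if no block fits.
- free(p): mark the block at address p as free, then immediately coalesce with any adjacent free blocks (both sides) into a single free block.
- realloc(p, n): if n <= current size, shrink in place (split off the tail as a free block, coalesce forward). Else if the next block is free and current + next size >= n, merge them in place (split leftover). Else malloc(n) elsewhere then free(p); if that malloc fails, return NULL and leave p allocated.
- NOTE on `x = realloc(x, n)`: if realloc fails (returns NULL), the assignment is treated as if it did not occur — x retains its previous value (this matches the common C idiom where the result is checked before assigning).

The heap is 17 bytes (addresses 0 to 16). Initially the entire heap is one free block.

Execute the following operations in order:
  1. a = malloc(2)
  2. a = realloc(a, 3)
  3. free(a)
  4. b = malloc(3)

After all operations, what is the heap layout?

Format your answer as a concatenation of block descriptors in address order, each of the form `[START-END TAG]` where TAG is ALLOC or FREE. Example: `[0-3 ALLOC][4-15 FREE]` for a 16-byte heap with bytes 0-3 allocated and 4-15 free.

Op 1: a = malloc(2) -> a = 0; heap: [0-1 ALLOC][2-16 FREE]
Op 2: a = realloc(a, 3) -> a = 0; heap: [0-2 ALLOC][3-16 FREE]
Op 3: free(a) -> (freed a); heap: [0-16 FREE]
Op 4: b = malloc(3) -> b = 0; heap: [0-2 ALLOC][3-16 FREE]

Answer: [0-2 ALLOC][3-16 FREE]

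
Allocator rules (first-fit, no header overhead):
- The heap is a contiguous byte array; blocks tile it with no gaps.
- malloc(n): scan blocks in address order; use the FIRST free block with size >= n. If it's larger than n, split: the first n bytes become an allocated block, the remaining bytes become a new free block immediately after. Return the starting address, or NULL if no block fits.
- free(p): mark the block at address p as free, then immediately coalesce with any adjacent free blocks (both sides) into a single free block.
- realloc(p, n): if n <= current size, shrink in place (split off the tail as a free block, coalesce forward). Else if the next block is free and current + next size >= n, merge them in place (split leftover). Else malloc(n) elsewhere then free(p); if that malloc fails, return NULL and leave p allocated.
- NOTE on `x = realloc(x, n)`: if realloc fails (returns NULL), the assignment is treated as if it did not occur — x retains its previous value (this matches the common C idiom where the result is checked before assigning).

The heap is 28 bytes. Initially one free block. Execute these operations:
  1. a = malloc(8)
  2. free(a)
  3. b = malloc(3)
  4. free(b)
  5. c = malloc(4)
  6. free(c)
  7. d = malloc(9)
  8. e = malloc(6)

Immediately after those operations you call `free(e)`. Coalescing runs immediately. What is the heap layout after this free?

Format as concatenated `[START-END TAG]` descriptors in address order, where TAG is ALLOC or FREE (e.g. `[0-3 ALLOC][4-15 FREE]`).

Answer: [0-8 ALLOC][9-27 FREE]

Derivation:
Op 1: a = malloc(8) -> a = 0; heap: [0-7 ALLOC][8-27 FREE]
Op 2: free(a) -> (freed a); heap: [0-27 FREE]
Op 3: b = malloc(3) -> b = 0; heap: [0-2 ALLOC][3-27 FREE]
Op 4: free(b) -> (freed b); heap: [0-27 FREE]
Op 5: c = malloc(4) -> c = 0; heap: [0-3 ALLOC][4-27 FREE]
Op 6: free(c) -> (freed c); heap: [0-27 FREE]
Op 7: d = malloc(9) -> d = 0; heap: [0-8 ALLOC][9-27 FREE]
Op 8: e = malloc(6) -> e = 9; heap: [0-8 ALLOC][9-14 ALLOC][15-27 FREE]
free(e): e = 9 -> block [9-14 ALLOC]; mark free, coalesce with adjacent free neighbors -> [0-8 ALLOC][9-27 FREE]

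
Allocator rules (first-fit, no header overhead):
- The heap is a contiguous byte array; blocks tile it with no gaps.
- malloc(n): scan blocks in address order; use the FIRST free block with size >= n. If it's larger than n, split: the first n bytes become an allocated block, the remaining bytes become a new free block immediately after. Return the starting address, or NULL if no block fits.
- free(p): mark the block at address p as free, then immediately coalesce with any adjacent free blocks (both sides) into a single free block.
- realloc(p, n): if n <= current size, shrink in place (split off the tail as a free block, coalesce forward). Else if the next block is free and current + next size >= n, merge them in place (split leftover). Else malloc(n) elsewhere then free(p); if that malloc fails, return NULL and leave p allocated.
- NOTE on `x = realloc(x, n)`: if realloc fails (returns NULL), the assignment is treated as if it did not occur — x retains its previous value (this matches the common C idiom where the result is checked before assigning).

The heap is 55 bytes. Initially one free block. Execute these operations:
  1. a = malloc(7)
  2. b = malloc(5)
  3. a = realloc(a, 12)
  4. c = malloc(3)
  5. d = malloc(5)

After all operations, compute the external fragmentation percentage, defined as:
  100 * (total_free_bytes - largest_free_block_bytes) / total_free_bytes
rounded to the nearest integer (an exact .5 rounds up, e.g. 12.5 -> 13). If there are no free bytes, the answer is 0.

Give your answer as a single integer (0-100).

Op 1: a = malloc(7) -> a = 0; heap: [0-6 ALLOC][7-54 FREE]
Op 2: b = malloc(5) -> b = 7; heap: [0-6 ALLOC][7-11 ALLOC][12-54 FREE]
Op 3: a = realloc(a, 12) -> a = 12; heap: [0-6 FREE][7-11 ALLOC][12-23 ALLOC][24-54 FREE]
Op 4: c = malloc(3) -> c = 0; heap: [0-2 ALLOC][3-6 FREE][7-11 ALLOC][12-23 ALLOC][24-54 FREE]
Op 5: d = malloc(5) -> d = 24; heap: [0-2 ALLOC][3-6 FREE][7-11 ALLOC][12-23 ALLOC][24-28 ALLOC][29-54 FREE]
Free blocks: [4 26] total_free=30 largest=26 -> 100*(30-26)/30 = 400/30 ≈ 13.333 -> rounds to 13

Answer: 13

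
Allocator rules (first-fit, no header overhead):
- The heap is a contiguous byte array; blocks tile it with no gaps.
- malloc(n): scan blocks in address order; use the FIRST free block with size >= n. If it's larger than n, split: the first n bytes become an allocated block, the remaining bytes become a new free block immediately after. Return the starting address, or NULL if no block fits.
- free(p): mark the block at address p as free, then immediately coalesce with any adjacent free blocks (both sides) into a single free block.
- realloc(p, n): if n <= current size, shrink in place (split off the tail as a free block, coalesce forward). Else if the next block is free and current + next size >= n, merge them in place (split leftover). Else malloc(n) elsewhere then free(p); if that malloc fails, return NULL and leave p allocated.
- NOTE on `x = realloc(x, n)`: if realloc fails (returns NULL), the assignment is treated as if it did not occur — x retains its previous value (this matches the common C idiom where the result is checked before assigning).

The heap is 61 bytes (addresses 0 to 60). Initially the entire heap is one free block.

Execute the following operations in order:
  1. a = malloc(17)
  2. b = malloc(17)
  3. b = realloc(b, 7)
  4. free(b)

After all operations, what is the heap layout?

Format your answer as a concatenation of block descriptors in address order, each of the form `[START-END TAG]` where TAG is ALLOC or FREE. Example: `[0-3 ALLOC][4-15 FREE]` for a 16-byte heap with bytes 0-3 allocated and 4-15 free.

Answer: [0-16 ALLOC][17-60 FREE]

Derivation:
Op 1: a = malloc(17) -> a = 0; heap: [0-16 ALLOC][17-60 FREE]
Op 2: b = malloc(17) -> b = 17; heap: [0-16 ALLOC][17-33 ALLOC][34-60 FREE]
Op 3: b = realloc(b, 7) -> b = 17; heap: [0-16 ALLOC][17-23 ALLOC][24-60 FREE]
Op 4: free(b) -> (freed b); heap: [0-16 ALLOC][17-60 FREE]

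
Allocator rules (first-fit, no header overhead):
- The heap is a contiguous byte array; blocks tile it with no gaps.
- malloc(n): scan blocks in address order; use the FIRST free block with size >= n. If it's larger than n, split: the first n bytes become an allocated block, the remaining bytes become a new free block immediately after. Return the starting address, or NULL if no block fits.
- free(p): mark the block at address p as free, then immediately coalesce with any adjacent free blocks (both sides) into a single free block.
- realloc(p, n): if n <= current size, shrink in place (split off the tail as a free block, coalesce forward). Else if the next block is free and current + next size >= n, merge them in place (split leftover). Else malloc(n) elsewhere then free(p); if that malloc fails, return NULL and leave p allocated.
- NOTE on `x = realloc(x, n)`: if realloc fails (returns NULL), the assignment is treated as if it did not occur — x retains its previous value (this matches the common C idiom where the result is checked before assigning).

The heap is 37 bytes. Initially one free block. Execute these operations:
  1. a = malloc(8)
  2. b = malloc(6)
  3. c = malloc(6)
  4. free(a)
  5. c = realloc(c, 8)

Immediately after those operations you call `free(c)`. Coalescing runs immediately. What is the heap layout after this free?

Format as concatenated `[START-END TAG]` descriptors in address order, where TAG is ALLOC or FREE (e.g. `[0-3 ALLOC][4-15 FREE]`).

Op 1: a = malloc(8) -> a = 0; heap: [0-7 ALLOC][8-36 FREE]
Op 2: b = malloc(6) -> b = 8; heap: [0-7 ALLOC][8-13 ALLOC][14-36 FREE]
Op 3: c = malloc(6) -> c = 14; heap: [0-7 ALLOC][8-13 ALLOC][14-19 ALLOC][20-36 FREE]
Op 4: free(a) -> (freed a); heap: [0-7 FREE][8-13 ALLOC][14-19 ALLOC][20-36 FREE]
Op 5: c = realloc(c, 8) -> c = 14; heap: [0-7 FREE][8-13 ALLOC][14-21 ALLOC][22-36 FREE]
free(c): c = 14 -> block [14-21 ALLOC]; mark free, coalesce with adjacent free neighbors -> [0-7 FREE][8-13 ALLOC][14-36 FREE]

Answer: [0-7 FREE][8-13 ALLOC][14-36 FREE]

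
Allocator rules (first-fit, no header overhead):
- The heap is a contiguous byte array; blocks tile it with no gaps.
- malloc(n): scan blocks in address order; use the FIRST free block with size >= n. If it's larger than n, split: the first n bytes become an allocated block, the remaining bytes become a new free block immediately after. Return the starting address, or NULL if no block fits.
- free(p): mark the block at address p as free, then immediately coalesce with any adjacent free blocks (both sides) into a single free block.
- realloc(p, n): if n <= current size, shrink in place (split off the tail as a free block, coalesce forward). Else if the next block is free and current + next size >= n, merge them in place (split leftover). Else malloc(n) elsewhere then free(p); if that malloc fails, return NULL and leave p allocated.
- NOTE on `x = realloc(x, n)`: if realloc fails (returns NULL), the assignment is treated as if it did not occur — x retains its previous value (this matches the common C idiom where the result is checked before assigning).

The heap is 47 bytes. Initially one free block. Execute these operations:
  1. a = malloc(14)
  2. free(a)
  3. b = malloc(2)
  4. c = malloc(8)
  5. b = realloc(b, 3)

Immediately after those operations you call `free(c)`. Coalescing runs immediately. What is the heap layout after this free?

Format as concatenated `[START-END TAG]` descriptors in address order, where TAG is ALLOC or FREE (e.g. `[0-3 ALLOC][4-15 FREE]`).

Op 1: a = malloc(14) -> a = 0; heap: [0-13 ALLOC][14-46 FREE]
Op 2: free(a) -> (freed a); heap: [0-46 FREE]
Op 3: b = malloc(2) -> b = 0; heap: [0-1 ALLOC][2-46 FREE]
Op 4: c = malloc(8) -> c = 2; heap: [0-1 ALLOC][2-9 ALLOC][10-46 FREE]
Op 5: b = realloc(b, 3) -> b = 10; heap: [0-1 FREE][2-9 ALLOC][10-12 ALLOC][13-46 FREE]
free(c): c = 2 -> block [2-9 ALLOC]; mark free, coalesce with adjacent free neighbors -> [0-9 FREE][10-12 ALLOC][13-46 FREE]

Answer: [0-9 FREE][10-12 ALLOC][13-46 FREE]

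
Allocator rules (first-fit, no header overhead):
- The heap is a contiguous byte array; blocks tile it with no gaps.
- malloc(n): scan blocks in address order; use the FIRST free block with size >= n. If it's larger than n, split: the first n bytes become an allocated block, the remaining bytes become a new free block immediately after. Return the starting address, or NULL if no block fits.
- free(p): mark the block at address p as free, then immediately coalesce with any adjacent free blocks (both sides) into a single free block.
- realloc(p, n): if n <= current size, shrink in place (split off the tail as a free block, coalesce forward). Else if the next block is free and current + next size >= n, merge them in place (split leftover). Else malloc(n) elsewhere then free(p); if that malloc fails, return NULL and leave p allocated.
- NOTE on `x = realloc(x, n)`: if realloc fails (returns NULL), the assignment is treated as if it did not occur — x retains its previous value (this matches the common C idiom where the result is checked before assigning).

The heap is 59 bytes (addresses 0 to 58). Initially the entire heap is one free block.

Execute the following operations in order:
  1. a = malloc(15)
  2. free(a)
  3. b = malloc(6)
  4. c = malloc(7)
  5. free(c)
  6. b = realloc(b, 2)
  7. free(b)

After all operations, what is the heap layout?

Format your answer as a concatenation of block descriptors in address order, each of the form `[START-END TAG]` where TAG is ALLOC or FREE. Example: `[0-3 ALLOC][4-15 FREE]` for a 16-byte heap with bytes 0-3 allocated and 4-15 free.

Answer: [0-58 FREE]

Derivation:
Op 1: a = malloc(15) -> a = 0; heap: [0-14 ALLOC][15-58 FREE]
Op 2: free(a) -> (freed a); heap: [0-58 FREE]
Op 3: b = malloc(6) -> b = 0; heap: [0-5 ALLOC][6-58 FREE]
Op 4: c = malloc(7) -> c = 6; heap: [0-5 ALLOC][6-12 ALLOC][13-58 FREE]
Op 5: free(c) -> (freed c); heap: [0-5 ALLOC][6-58 FREE]
Op 6: b = realloc(b, 2) -> b = 0; heap: [0-1 ALLOC][2-58 FREE]
Op 7: free(b) -> (freed b); heap: [0-58 FREE]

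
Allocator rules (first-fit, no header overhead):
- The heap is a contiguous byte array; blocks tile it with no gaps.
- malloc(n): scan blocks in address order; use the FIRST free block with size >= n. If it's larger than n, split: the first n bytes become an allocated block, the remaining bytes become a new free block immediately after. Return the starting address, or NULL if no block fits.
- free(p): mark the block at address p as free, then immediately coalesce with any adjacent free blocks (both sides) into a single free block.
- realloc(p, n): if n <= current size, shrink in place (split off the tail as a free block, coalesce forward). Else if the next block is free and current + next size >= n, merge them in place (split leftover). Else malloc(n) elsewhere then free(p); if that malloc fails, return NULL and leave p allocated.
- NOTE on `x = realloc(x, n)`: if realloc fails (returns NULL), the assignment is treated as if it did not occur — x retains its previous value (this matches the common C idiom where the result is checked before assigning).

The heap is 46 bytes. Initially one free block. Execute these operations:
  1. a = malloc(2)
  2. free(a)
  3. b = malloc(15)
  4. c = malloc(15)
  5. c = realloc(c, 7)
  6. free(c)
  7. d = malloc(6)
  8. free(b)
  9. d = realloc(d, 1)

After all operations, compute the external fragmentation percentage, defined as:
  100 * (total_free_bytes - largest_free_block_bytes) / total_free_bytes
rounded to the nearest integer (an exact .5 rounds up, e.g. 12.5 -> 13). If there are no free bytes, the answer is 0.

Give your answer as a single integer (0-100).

Op 1: a = malloc(2) -> a = 0; heap: [0-1 ALLOC][2-45 FREE]
Op 2: free(a) -> (freed a); heap: [0-45 FREE]
Op 3: b = malloc(15) -> b = 0; heap: [0-14 ALLOC][15-45 FREE]
Op 4: c = malloc(15) -> c = 15; heap: [0-14 ALLOC][15-29 ALLOC][30-45 FREE]
Op 5: c = realloc(c, 7) -> c = 15; heap: [0-14 ALLOC][15-21 ALLOC][22-45 FREE]
Op 6: free(c) -> (freed c); heap: [0-14 ALLOC][15-45 FREE]
Op 7: d = malloc(6) -> d = 15; heap: [0-14 ALLOC][15-20 ALLOC][21-45 FREE]
Op 8: free(b) -> (freed b); heap: [0-14 FREE][15-20 ALLOC][21-45 FREE]
Op 9: d = realloc(d, 1) -> d = 15; heap: [0-14 FREE][15-15 ALLOC][16-45 FREE]
Free blocks: [15 30] total_free=45 largest=30 -> 100*(45-30)/45 = 1500/45 ≈ 33.333 -> rounds to 33

Answer: 33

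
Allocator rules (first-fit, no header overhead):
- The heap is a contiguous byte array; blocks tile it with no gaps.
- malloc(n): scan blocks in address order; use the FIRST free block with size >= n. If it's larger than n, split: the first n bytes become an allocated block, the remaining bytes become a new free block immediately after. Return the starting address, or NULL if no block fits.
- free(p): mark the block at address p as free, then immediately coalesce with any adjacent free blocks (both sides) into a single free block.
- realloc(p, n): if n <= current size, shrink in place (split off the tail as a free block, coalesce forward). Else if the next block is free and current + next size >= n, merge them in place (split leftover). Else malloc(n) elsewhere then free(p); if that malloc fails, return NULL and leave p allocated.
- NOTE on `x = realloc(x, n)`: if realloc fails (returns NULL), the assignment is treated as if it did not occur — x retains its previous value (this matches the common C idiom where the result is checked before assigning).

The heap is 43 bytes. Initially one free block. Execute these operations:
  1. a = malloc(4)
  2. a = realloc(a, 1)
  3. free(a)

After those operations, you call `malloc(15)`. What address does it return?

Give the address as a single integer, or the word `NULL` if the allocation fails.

Answer: 0

Derivation:
Op 1: a = malloc(4) -> a = 0; heap: [0-3 ALLOC][4-42 FREE]
Op 2: a = realloc(a, 1) -> a = 0; heap: [0-0 ALLOC][1-42 FREE]
Op 3: free(a) -> (freed a); heap: [0-42 FREE]
malloc(15): first-fit scan over [0-42 FREE] -> 0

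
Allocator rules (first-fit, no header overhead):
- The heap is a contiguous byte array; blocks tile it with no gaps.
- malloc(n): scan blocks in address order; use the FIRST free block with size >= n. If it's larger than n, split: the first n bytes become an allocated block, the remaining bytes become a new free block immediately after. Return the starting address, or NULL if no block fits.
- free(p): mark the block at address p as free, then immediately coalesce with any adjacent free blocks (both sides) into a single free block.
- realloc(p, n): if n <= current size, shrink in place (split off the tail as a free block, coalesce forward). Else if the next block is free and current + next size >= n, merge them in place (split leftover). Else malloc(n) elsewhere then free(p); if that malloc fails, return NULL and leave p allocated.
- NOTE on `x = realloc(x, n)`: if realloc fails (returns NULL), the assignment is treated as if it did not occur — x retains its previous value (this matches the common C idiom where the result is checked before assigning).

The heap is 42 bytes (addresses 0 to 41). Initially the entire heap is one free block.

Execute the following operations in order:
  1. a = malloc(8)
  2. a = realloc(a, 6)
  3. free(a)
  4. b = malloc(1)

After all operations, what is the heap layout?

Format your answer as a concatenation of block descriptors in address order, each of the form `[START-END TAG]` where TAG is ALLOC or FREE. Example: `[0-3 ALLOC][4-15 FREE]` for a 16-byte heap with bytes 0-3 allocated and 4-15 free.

Answer: [0-0 ALLOC][1-41 FREE]

Derivation:
Op 1: a = malloc(8) -> a = 0; heap: [0-7 ALLOC][8-41 FREE]
Op 2: a = realloc(a, 6) -> a = 0; heap: [0-5 ALLOC][6-41 FREE]
Op 3: free(a) -> (freed a); heap: [0-41 FREE]
Op 4: b = malloc(1) -> b = 0; heap: [0-0 ALLOC][1-41 FREE]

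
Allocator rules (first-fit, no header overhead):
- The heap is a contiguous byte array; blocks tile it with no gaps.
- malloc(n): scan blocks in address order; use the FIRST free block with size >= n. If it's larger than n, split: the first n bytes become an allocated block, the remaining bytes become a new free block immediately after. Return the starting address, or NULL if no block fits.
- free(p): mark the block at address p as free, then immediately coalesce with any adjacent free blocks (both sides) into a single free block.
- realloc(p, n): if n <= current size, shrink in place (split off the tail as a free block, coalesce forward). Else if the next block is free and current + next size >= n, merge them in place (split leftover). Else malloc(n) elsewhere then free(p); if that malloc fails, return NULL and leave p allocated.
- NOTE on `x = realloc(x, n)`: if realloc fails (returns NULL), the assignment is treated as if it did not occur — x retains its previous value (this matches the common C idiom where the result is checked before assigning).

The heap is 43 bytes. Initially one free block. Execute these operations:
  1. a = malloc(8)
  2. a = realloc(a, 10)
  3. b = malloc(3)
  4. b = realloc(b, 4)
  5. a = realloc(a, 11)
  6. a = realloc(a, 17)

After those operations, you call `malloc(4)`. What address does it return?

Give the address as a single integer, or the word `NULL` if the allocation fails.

Op 1: a = malloc(8) -> a = 0; heap: [0-7 ALLOC][8-42 FREE]
Op 2: a = realloc(a, 10) -> a = 0; heap: [0-9 ALLOC][10-42 FREE]
Op 3: b = malloc(3) -> b = 10; heap: [0-9 ALLOC][10-12 ALLOC][13-42 FREE]
Op 4: b = realloc(b, 4) -> b = 10; heap: [0-9 ALLOC][10-13 ALLOC][14-42 FREE]
Op 5: a = realloc(a, 11) -> a = 14; heap: [0-9 FREE][10-13 ALLOC][14-24 ALLOC][25-42 FREE]
Op 6: a = realloc(a, 17) -> a = 14; heap: [0-9 FREE][10-13 ALLOC][14-30 ALLOC][31-42 FREE]
malloc(4): first-fit scan over [0-9 FREE][10-13 ALLOC][14-30 ALLOC][31-42 FREE] -> 0

Answer: 0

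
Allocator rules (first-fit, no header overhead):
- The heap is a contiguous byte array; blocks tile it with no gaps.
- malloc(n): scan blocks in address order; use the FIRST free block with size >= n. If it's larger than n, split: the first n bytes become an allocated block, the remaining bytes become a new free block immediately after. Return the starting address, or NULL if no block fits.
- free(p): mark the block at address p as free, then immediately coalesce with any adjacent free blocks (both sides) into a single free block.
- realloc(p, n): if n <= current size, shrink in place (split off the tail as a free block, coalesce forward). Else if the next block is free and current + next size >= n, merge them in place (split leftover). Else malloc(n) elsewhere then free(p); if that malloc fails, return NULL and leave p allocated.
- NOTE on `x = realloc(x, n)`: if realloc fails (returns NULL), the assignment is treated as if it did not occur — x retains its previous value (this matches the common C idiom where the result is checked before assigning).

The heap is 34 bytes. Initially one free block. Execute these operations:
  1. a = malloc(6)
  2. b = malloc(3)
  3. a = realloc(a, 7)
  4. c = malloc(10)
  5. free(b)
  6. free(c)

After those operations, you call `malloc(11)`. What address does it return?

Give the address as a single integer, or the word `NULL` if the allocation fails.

Op 1: a = malloc(6) -> a = 0; heap: [0-5 ALLOC][6-33 FREE]
Op 2: b = malloc(3) -> b = 6; heap: [0-5 ALLOC][6-8 ALLOC][9-33 FREE]
Op 3: a = realloc(a, 7) -> a = 9; heap: [0-5 FREE][6-8 ALLOC][9-15 ALLOC][16-33 FREE]
Op 4: c = malloc(10) -> c = 16; heap: [0-5 FREE][6-8 ALLOC][9-15 ALLOC][16-25 ALLOC][26-33 FREE]
Op 5: free(b) -> (freed b); heap: [0-8 FREE][9-15 ALLOC][16-25 ALLOC][26-33 FREE]
Op 6: free(c) -> (freed c); heap: [0-8 FREE][9-15 ALLOC][16-33 FREE]
malloc(11): first-fit scan over [0-8 FREE][9-15 ALLOC][16-33 FREE] -> 16

Answer: 16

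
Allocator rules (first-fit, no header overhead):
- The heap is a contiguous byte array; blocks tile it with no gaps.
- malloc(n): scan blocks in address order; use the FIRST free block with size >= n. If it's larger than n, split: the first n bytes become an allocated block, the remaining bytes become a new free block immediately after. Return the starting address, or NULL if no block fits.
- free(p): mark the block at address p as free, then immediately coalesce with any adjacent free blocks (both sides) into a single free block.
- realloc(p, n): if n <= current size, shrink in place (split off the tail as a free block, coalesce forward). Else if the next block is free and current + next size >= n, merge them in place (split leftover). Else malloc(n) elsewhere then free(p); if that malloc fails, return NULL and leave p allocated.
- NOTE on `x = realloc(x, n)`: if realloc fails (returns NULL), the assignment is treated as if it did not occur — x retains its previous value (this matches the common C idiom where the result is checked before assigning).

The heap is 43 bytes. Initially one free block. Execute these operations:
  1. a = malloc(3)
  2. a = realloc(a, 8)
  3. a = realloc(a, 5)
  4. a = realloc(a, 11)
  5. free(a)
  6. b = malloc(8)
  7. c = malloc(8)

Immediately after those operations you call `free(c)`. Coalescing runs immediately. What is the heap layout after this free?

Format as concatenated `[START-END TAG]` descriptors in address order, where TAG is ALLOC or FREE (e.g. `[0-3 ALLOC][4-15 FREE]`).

Op 1: a = malloc(3) -> a = 0; heap: [0-2 ALLOC][3-42 FREE]
Op 2: a = realloc(a, 8) -> a = 0; heap: [0-7 ALLOC][8-42 FREE]
Op 3: a = realloc(a, 5) -> a = 0; heap: [0-4 ALLOC][5-42 FREE]
Op 4: a = realloc(a, 11) -> a = 0; heap: [0-10 ALLOC][11-42 FREE]
Op 5: free(a) -> (freed a); heap: [0-42 FREE]
Op 6: b = malloc(8) -> b = 0; heap: [0-7 ALLOC][8-42 FREE]
Op 7: c = malloc(8) -> c = 8; heap: [0-7 ALLOC][8-15 ALLOC][16-42 FREE]
free(c): c = 8 -> block [8-15 ALLOC]; mark free, coalesce with adjacent free neighbors -> [0-7 ALLOC][8-42 FREE]

Answer: [0-7 ALLOC][8-42 FREE]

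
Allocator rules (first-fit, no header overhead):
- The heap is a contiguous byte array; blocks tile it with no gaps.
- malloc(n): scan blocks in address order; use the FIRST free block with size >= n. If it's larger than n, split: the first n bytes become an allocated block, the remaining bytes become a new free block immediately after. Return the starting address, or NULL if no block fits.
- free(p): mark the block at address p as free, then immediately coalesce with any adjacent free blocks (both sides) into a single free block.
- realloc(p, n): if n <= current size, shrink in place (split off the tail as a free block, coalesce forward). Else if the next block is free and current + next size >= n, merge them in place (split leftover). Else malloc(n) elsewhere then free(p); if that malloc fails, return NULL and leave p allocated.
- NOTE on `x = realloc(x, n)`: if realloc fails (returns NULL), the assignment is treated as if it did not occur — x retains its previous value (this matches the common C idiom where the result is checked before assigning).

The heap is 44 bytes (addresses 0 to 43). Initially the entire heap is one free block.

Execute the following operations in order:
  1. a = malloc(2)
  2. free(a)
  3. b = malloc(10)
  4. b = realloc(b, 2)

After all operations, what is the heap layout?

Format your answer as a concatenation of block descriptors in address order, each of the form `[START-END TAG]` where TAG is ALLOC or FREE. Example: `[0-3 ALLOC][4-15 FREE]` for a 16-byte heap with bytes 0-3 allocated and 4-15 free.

Answer: [0-1 ALLOC][2-43 FREE]

Derivation:
Op 1: a = malloc(2) -> a = 0; heap: [0-1 ALLOC][2-43 FREE]
Op 2: free(a) -> (freed a); heap: [0-43 FREE]
Op 3: b = malloc(10) -> b = 0; heap: [0-9 ALLOC][10-43 FREE]
Op 4: b = realloc(b, 2) -> b = 0; heap: [0-1 ALLOC][2-43 FREE]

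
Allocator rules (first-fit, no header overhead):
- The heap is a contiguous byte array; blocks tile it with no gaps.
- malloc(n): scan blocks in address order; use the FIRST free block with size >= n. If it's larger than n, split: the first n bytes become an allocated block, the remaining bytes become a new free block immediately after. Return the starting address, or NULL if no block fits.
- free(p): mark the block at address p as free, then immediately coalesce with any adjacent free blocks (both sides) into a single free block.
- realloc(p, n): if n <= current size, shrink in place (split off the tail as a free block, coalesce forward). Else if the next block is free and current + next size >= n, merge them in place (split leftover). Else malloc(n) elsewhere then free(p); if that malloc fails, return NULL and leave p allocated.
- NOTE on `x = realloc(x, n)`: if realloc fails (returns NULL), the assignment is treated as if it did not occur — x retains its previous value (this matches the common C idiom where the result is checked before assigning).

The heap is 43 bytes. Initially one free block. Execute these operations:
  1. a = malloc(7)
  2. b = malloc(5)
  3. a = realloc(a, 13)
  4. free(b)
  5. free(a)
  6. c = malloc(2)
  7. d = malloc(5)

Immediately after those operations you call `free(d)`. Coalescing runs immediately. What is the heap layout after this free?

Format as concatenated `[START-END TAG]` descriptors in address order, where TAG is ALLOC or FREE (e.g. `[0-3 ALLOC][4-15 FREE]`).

Answer: [0-1 ALLOC][2-42 FREE]

Derivation:
Op 1: a = malloc(7) -> a = 0; heap: [0-6 ALLOC][7-42 FREE]
Op 2: b = malloc(5) -> b = 7; heap: [0-6 ALLOC][7-11 ALLOC][12-42 FREE]
Op 3: a = realloc(a, 13) -> a = 12; heap: [0-6 FREE][7-11 ALLOC][12-24 ALLOC][25-42 FREE]
Op 4: free(b) -> (freed b); heap: [0-11 FREE][12-24 ALLOC][25-42 FREE]
Op 5: free(a) -> (freed a); heap: [0-42 FREE]
Op 6: c = malloc(2) -> c = 0; heap: [0-1 ALLOC][2-42 FREE]
Op 7: d = malloc(5) -> d = 2; heap: [0-1 ALLOC][2-6 ALLOC][7-42 FREE]
free(d): d = 2 -> block [2-6 ALLOC]; mark free, coalesce with adjacent free neighbors -> [0-1 ALLOC][2-42 FREE]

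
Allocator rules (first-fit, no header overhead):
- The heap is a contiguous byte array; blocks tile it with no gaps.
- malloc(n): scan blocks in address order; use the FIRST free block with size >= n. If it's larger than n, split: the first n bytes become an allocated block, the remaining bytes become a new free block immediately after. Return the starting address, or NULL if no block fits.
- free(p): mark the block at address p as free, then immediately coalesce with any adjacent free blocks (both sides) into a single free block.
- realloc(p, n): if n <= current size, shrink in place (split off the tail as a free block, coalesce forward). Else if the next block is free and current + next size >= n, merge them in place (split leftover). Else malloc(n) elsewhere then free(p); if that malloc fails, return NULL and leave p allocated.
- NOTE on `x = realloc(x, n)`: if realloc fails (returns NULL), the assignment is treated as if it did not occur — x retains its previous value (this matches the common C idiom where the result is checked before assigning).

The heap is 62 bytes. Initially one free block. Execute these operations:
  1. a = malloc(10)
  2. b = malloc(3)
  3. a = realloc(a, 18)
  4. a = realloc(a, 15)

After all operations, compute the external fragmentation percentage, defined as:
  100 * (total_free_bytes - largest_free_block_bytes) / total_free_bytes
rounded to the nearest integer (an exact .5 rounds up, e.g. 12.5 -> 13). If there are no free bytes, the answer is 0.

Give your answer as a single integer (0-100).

Answer: 23

Derivation:
Op 1: a = malloc(10) -> a = 0; heap: [0-9 ALLOC][10-61 FREE]
Op 2: b = malloc(3) -> b = 10; heap: [0-9 ALLOC][10-12 ALLOC][13-61 FREE]
Op 3: a = realloc(a, 18) -> a = 13; heap: [0-9 FREE][10-12 ALLOC][13-30 ALLOC][31-61 FREE]
Op 4: a = realloc(a, 15) -> a = 13; heap: [0-9 FREE][10-12 ALLOC][13-27 ALLOC][28-61 FREE]
Free blocks: [10 34] total_free=44 largest=34 -> 100*(44-34)/44 = 1000/44 ≈ 22.727 -> rounds to 23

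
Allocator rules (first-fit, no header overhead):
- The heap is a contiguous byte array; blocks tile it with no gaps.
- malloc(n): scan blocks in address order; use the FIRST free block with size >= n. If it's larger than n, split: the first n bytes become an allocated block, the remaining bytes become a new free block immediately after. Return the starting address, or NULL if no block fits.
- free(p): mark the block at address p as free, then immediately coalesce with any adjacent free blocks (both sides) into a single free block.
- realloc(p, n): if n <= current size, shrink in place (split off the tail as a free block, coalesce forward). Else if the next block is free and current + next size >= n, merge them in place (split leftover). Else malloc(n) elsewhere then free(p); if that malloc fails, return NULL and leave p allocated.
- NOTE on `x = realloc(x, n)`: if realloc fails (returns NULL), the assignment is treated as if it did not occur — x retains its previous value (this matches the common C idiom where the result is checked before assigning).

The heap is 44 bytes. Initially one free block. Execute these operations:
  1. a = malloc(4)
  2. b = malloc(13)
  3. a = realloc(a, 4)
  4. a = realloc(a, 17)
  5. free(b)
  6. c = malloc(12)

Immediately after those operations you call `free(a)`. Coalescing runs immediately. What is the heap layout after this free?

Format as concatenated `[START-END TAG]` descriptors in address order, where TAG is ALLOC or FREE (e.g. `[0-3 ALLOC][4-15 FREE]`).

Answer: [0-11 ALLOC][12-43 FREE]

Derivation:
Op 1: a = malloc(4) -> a = 0; heap: [0-3 ALLOC][4-43 FREE]
Op 2: b = malloc(13) -> b = 4; heap: [0-3 ALLOC][4-16 ALLOC][17-43 FREE]
Op 3: a = realloc(a, 4) -> a = 0; heap: [0-3 ALLOC][4-16 ALLOC][17-43 FREE]
Op 4: a = realloc(a, 17) -> a = 17; heap: [0-3 FREE][4-16 ALLOC][17-33 ALLOC][34-43 FREE]
Op 5: free(b) -> (freed b); heap: [0-16 FREE][17-33 ALLOC][34-43 FREE]
Op 6: c = malloc(12) -> c = 0; heap: [0-11 ALLOC][12-16 FREE][17-33 ALLOC][34-43 FREE]
free(a): a = 17 -> block [17-33 ALLOC]; mark free, coalesce with adjacent free neighbors -> [0-11 ALLOC][12-43 FREE]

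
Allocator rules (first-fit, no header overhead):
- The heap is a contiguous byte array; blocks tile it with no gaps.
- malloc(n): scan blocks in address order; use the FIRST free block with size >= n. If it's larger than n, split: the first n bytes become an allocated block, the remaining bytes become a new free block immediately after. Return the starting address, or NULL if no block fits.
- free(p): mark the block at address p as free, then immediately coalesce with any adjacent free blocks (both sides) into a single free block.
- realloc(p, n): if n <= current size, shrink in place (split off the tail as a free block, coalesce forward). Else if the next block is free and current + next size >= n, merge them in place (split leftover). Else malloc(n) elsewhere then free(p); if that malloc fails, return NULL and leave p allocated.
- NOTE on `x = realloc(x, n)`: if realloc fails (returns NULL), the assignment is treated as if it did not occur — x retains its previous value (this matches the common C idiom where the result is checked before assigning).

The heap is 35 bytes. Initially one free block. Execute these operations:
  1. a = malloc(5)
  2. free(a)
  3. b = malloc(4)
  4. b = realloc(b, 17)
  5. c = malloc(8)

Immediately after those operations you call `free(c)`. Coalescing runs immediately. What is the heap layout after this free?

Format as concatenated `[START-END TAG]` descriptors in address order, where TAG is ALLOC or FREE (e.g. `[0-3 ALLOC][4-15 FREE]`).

Op 1: a = malloc(5) -> a = 0; heap: [0-4 ALLOC][5-34 FREE]
Op 2: free(a) -> (freed a); heap: [0-34 FREE]
Op 3: b = malloc(4) -> b = 0; heap: [0-3 ALLOC][4-34 FREE]
Op 4: b = realloc(b, 17) -> b = 0; heap: [0-16 ALLOC][17-34 FREE]
Op 5: c = malloc(8) -> c = 17; heap: [0-16 ALLOC][17-24 ALLOC][25-34 FREE]
free(c): c = 17 -> block [17-24 ALLOC]; mark free, coalesce with adjacent free neighbors -> [0-16 ALLOC][17-34 FREE]

Answer: [0-16 ALLOC][17-34 FREE]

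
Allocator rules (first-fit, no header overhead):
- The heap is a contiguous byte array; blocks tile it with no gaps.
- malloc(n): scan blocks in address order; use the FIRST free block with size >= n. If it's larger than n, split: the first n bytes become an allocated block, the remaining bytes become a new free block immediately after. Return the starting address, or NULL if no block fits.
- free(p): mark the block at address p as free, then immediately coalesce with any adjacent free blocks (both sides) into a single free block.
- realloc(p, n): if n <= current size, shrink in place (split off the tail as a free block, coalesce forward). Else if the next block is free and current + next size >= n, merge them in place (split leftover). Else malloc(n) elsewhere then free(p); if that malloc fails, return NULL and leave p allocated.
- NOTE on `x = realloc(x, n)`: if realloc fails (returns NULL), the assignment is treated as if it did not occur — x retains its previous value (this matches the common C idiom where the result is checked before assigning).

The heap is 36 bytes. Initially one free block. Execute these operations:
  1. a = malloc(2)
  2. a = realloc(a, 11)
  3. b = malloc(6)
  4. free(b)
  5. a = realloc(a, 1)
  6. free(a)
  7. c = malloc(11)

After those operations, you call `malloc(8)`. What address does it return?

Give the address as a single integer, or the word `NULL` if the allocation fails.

Answer: 11

Derivation:
Op 1: a = malloc(2) -> a = 0; heap: [0-1 ALLOC][2-35 FREE]
Op 2: a = realloc(a, 11) -> a = 0; heap: [0-10 ALLOC][11-35 FREE]
Op 3: b = malloc(6) -> b = 11; heap: [0-10 ALLOC][11-16 ALLOC][17-35 FREE]
Op 4: free(b) -> (freed b); heap: [0-10 ALLOC][11-35 FREE]
Op 5: a = realloc(a, 1) -> a = 0; heap: [0-0 ALLOC][1-35 FREE]
Op 6: free(a) -> (freed a); heap: [0-35 FREE]
Op 7: c = malloc(11) -> c = 0; heap: [0-10 ALLOC][11-35 FREE]
malloc(8): first-fit scan over [0-10 ALLOC][11-35 FREE] -> 11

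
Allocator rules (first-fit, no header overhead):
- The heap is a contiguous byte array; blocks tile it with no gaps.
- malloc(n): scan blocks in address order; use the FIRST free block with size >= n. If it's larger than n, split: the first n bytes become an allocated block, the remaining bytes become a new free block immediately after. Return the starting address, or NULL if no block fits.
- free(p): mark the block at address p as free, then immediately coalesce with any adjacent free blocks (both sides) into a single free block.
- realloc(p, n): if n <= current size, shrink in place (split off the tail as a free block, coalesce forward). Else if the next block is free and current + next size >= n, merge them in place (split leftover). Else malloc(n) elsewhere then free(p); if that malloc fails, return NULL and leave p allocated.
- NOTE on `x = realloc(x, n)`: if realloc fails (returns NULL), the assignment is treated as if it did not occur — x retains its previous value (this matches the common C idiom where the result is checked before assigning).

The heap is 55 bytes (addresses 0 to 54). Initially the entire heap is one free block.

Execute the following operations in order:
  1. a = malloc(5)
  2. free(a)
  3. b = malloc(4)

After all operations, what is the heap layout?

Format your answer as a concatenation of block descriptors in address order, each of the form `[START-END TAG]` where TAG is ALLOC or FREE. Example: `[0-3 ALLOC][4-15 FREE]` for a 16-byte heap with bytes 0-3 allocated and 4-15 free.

Op 1: a = malloc(5) -> a = 0; heap: [0-4 ALLOC][5-54 FREE]
Op 2: free(a) -> (freed a); heap: [0-54 FREE]
Op 3: b = malloc(4) -> b = 0; heap: [0-3 ALLOC][4-54 FREE]

Answer: [0-3 ALLOC][4-54 FREE]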